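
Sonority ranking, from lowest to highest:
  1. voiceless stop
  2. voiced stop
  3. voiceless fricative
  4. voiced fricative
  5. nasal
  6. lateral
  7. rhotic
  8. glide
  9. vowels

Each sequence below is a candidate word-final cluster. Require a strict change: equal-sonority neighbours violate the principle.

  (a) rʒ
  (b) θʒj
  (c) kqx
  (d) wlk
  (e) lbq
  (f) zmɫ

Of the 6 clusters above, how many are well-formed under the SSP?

(a) sonority 7-4: well-formed.
(b) sonority 3-4-8: ill-formed.
(c) sonority 1-1-3: ill-formed.
(d) sonority 8-6-1: well-formed.
(e) sonority 6-2-1: well-formed.
(f) sonority 4-5-6: ill-formed.

3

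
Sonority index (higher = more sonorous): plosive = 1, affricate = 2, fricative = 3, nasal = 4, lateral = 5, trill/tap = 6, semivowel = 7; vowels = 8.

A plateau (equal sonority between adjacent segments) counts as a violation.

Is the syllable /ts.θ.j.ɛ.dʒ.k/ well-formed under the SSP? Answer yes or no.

Onset: /ts/ is an affricate (sonority 2), /θ/ is a fricative (sonority 3), /j/ is a semivowel (sonority 7); then the nucleus /ɛ/ (sonority 8).
Onset profile 2-3-7-8 — rises to the nucleus.
Coda: /dʒ/ is an affricate (sonority 2), /k/ is a plosive (sonority 1).
Coda profile 8-2-1 — falls from the nucleus.

yes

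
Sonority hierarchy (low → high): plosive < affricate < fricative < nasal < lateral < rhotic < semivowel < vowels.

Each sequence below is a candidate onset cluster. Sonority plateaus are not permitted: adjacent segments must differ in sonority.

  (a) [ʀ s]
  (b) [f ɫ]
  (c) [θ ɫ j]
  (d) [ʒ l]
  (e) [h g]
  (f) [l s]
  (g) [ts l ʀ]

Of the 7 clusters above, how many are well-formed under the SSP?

(a) 6-3 → violates
(b) 3-5 → obeys
(c) 3-5-7 → obeys
(d) 3-5 → obeys
(e) 3-1 → violates
(f) 5-3 → violates
(g) 2-5-6 → obeys

4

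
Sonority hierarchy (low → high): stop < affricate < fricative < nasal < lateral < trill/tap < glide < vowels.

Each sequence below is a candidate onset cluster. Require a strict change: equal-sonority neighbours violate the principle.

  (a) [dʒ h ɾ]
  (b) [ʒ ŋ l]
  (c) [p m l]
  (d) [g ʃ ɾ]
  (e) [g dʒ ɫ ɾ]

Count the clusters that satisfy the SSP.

(a) [dʒ h ɾ]: profile 2-3-6 — obeys.
(b) [ʒ ŋ l]: profile 3-4-5 — obeys.
(c) [p m l]: profile 1-4-5 — obeys.
(d) [g ʃ ɾ]: profile 1-3-6 — obeys.
(e) [g dʒ ɫ ɾ]: profile 1-2-5-6 — obeys.

5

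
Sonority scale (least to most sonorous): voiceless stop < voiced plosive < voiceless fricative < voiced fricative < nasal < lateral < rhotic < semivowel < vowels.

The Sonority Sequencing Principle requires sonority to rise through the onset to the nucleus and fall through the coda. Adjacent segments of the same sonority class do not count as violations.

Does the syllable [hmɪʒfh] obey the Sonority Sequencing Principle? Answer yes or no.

yes

Onset: /h/ is a voiceless fricative (sonority 3), /m/ is a nasal (sonority 5); then the nucleus /ɪ/ (sonority 9).
Onset profile 3-5-9 — rises to the nucleus.
Coda: /ʒ/ is a voiced fricative (sonority 4), /f/ is a voiceless fricative (sonority 3), /h/ is a voiceless fricative (sonority 3).
Coda profile 9-4-3-3 — falls from the nucleus.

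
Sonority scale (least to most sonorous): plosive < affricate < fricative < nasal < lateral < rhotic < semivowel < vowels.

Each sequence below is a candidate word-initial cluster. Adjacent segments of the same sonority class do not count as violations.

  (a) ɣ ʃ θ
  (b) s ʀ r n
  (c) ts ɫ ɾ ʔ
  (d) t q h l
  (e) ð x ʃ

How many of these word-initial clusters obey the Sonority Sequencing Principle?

(a) sonority 3-3-3: well-formed.
(b) sonority 3-6-6-4: ill-formed.
(c) sonority 2-5-6-1: ill-formed.
(d) sonority 1-1-3-5: well-formed.
(e) sonority 3-3-3: well-formed.

3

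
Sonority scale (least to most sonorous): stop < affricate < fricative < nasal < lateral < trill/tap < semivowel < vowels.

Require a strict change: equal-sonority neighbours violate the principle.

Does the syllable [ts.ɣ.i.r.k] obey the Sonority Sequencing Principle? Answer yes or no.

yes

Onset: /ts/ is an affricate (sonority 2), /ɣ/ is a fricative (sonority 3); then the nucleus /i/ (sonority 8).
Onset profile 2-3-8 — rises to the nucleus.
Coda: /r/ is a trill/tap (sonority 6), /k/ is a stop (sonority 1).
Coda profile 8-6-1 — falls from the nucleus.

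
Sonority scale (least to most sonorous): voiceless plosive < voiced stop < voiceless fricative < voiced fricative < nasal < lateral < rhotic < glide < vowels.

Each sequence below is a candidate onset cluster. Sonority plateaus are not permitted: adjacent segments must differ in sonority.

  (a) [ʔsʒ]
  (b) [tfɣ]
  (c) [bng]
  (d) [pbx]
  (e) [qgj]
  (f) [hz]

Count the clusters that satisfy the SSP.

(a) sonority 1-3-4: well-formed.
(b) sonority 1-3-4: well-formed.
(c) sonority 2-5-2: ill-formed.
(d) sonority 1-2-3: well-formed.
(e) sonority 1-2-8: well-formed.
(f) sonority 3-4: well-formed.

5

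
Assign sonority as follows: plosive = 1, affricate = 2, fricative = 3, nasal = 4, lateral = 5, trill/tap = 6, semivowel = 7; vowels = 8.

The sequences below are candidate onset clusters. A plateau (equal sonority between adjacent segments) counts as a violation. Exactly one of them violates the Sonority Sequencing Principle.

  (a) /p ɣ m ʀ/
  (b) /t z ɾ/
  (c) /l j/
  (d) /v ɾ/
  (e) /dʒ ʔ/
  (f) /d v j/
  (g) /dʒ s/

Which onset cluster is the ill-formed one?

(a) 1-3-4-6 → obeys
(b) 1-3-6 → obeys
(c) 5-7 → obeys
(d) 3-6 → obeys
(e) 2-1 → violates
(f) 1-3-7 → obeys
(g) 2-3 → obeys

e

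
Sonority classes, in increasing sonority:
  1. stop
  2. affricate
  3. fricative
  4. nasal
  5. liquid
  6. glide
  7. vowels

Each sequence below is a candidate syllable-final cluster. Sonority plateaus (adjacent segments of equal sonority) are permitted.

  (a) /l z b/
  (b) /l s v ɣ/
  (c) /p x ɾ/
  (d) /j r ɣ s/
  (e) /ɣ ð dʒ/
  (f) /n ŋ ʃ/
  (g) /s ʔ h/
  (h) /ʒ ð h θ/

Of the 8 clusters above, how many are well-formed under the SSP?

(a) 5-3-1 → obeys
(b) 5-3-3-3 → obeys
(c) 1-3-5 → violates
(d) 6-5-3-3 → obeys
(e) 3-3-2 → obeys
(f) 4-4-3 → obeys
(g) 3-1-3 → violates
(h) 3-3-3-3 → obeys

6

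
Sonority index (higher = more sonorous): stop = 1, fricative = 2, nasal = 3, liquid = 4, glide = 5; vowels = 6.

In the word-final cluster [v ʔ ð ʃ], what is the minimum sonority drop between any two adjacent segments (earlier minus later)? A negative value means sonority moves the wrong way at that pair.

-1

/v/: fricative = 2.
/ʔ/: stop = 1.
/ð/: fricative = 2.
/ʃ/: fricative = 2.
/v/→/ʔ/: change +1.
/ʔ/→/ð/: change -1.
/ð/→/ʃ/: change +0.
Minimum = -1.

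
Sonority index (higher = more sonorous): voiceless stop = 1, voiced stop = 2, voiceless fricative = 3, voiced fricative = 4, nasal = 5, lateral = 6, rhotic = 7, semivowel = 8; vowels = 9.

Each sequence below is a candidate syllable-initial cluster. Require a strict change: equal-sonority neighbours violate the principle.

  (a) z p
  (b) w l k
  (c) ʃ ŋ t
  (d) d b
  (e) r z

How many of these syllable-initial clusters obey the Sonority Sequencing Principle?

(a) 4-1 → violates
(b) 8-6-1 → violates
(c) 3-5-1 → violates
(d) 2-2 → violates
(e) 7-4 → violates

0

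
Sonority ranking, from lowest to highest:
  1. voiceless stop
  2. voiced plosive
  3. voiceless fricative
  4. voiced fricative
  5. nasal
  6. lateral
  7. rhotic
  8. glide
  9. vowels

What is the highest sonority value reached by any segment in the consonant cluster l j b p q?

8

/l/ is a lateral (sonority 6).
/j/ is a glide (sonority 8).
/b/ is a voiced plosive (sonority 2).
/p/ is a voiceless stop (sonority 1).
/q/ is a voiceless stop (sonority 1).
The maximum is 8.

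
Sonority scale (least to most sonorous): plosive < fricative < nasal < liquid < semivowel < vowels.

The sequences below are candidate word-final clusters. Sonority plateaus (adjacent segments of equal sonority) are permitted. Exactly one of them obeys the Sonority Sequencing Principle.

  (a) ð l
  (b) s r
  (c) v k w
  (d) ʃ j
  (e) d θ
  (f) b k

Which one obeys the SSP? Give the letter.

f

(a) sonority 2-4: ill-formed.
(b) sonority 2-4: ill-formed.
(c) sonority 2-1-5: ill-formed.
(d) sonority 2-5: ill-formed.
(e) sonority 1-2: ill-formed.
(f) sonority 1-1: well-formed.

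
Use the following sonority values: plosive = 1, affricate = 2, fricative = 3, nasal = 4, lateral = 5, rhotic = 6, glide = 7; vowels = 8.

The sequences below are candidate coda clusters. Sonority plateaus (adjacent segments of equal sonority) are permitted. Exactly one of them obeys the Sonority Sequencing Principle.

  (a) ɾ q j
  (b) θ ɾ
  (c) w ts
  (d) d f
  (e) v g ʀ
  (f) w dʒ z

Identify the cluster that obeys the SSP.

c

(a) ɾ q j: profile 6-1-7 — violates.
(b) θ ɾ: profile 3-6 — violates.
(c) w ts: profile 7-2 — obeys.
(d) d f: profile 1-3 — violates.
(e) v g ʀ: profile 3-1-6 — violates.
(f) w dʒ z: profile 7-2-3 — violates.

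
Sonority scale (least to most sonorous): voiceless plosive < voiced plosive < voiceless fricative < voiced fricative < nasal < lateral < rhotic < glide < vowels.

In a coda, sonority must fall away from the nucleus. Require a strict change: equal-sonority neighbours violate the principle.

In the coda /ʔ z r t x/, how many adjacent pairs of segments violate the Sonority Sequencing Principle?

3

/ʔ/ is a voiceless plosive (sonority 1).
/z/ is a voiced fricative (sonority 4).
/r/ is a rhotic (sonority 7).
/t/ is a voiceless plosive (sonority 1).
/x/ is a voiceless fricative (sonority 3).
/ʔ/→/z/: 1→4 (does not fall) — violation.
/z/→/r/: 4→7 (does not fall) — violation.
/r/→/t/: 7→1 (falls) — ok.
/t/→/x/: 1→3 (does not fall) — violation.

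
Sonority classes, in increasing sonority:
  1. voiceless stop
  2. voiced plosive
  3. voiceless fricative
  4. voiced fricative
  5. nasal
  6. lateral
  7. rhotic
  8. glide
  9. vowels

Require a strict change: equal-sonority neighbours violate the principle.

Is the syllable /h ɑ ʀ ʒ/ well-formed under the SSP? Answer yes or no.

yes

Onset: /h/ is a voiceless fricative (sonority 3); then the nucleus /ɑ/ (sonority 9).
Onset profile 3-9 — rises to the nucleus.
Coda: /ʀ/ is a rhotic (sonority 7), /ʒ/ is a voiced fricative (sonority 4).
Coda profile 9-7-4 — falls from the nucleus.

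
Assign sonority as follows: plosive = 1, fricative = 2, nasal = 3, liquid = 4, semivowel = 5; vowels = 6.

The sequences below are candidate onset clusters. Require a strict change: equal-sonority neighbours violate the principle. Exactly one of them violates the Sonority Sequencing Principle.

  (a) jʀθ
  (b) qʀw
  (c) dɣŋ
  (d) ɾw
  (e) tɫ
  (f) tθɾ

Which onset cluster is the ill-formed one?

a

(a) 5-4-2 → violates
(b) 1-4-5 → obeys
(c) 1-2-3 → obeys
(d) 4-5 → obeys
(e) 1-4 → obeys
(f) 1-2-4 → obeys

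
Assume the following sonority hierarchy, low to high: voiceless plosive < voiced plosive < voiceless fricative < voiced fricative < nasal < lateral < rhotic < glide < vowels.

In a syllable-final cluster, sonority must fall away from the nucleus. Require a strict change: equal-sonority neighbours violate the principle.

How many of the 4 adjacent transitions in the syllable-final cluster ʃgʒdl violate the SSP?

/ʃ/: voiceless fricative = 3.
/g/: voiced plosive = 2.
/ʒ/: voiced fricative = 4.
/d/: voiced plosive = 2.
/l/: lateral = 6.
/ʃ/→/g/: 3→2 (falls) — ok.
/g/→/ʒ/: 2→4 (does not fall) — violation.
/ʒ/→/d/: 4→2 (falls) — ok.
/d/→/l/: 2→6 (does not fall) — violation.

2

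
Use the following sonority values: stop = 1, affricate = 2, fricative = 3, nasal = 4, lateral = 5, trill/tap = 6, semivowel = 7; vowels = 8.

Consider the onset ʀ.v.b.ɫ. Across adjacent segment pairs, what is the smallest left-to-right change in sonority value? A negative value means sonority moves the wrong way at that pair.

-3

/ʀ/ — trill/tap, sonority 6.
/v/ — fricative, sonority 3.
/b/ — stop, sonority 1.
/ɫ/ — lateral, sonority 5.
/ʀ/→/v/: change -3.
/v/→/b/: change -2.
/b/→/ɫ/: change +4.
Minimum = -3.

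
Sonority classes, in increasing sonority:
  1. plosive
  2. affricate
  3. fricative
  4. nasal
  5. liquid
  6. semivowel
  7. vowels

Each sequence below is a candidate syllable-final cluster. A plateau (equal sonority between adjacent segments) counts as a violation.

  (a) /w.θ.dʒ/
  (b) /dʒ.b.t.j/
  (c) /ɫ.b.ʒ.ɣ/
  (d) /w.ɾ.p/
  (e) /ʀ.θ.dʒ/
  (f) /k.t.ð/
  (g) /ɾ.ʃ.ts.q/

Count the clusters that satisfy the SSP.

4

(a) sonority 6-3-2: well-formed.
(b) sonority 2-1-1-6: ill-formed.
(c) sonority 5-1-3-3: ill-formed.
(d) sonority 6-5-1: well-formed.
(e) sonority 5-3-2: well-formed.
(f) sonority 1-1-3: ill-formed.
(g) sonority 5-3-2-1: well-formed.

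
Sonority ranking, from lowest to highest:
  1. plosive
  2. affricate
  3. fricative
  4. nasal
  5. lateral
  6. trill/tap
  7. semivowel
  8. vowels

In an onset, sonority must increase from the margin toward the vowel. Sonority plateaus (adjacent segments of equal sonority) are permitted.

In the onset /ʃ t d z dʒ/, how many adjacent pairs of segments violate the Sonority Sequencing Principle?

/ʃ/ is a fricative (sonority 3).
/t/ is a plosive (sonority 1).
/d/ is a plosive (sonority 1).
/z/ is a fricative (sonority 3).
/dʒ/ is an affricate (sonority 2).
/ʃ/→/t/: 3→1 (does not rise) — violation.
/t/→/d/: 1→1 (plateau, allowed) — ok.
/d/→/z/: 1→3 (rises) — ok.
/z/→/dʒ/: 3→2 (does not rise) — violation.

2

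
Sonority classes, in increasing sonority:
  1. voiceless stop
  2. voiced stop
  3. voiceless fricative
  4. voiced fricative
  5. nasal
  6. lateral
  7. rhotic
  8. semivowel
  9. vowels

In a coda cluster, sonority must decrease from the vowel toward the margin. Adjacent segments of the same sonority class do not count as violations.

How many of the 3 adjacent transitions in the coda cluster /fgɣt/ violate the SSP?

/f/ — voiceless fricative, sonority 3.
/g/ — voiced stop, sonority 2.
/ɣ/ — voiced fricative, sonority 4.
/t/ — voiceless stop, sonority 1.
/f/→/g/: 3→2 (falls) — ok.
/g/→/ɣ/: 2→4 (does not fall) — violation.
/ɣ/→/t/: 4→1 (falls) — ok.

1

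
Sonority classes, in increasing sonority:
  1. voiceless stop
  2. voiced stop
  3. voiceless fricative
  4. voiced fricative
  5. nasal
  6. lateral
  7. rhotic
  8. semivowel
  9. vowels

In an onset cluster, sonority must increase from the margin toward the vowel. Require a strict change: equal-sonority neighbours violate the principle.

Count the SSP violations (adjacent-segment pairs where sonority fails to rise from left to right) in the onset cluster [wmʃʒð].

3

/w/ — semivowel, sonority 8.
/m/ — nasal, sonority 5.
/ʃ/ — voiceless fricative, sonority 3.
/ʒ/ — voiced fricative, sonority 4.
/ð/ — voiced fricative, sonority 4.
/w/→/m/: 8→5 (does not rise) — violation.
/m/→/ʃ/: 5→3 (does not rise) — violation.
/ʃ/→/ʒ/: 3→4 (rises) — ok.
/ʒ/→/ð/: 4→4 (plateau) — violation.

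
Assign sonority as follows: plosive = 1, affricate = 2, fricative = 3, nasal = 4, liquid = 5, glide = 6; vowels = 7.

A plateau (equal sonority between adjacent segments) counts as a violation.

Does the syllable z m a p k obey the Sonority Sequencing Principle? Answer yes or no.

Onset: /z/ is a fricative (sonority 3), /m/ is a nasal (sonority 4); then the nucleus /a/ (sonority 7).
Onset profile 3-4-7 — rises to the nucleus.
Coda: /p/ is a plosive (sonority 1), /k/ is a plosive (sonority 1).
Coda profile 7-1-1 — does not strictly fall throughout.

no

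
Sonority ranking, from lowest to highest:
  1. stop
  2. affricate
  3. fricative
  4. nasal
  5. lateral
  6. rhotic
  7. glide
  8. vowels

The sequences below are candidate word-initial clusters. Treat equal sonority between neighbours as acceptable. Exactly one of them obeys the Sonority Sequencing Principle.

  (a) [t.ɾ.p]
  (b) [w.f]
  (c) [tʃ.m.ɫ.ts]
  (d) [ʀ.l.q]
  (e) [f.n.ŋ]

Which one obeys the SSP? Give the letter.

e

(a) [t.ɾ.p]: profile 1-6-1 — violates.
(b) [w.f]: profile 7-3 — violates.
(c) [tʃ.m.ɫ.ts]: profile 2-4-5-2 — violates.
(d) [ʀ.l.q]: profile 6-5-1 — violates.
(e) [f.n.ŋ]: profile 3-4-4 — obeys.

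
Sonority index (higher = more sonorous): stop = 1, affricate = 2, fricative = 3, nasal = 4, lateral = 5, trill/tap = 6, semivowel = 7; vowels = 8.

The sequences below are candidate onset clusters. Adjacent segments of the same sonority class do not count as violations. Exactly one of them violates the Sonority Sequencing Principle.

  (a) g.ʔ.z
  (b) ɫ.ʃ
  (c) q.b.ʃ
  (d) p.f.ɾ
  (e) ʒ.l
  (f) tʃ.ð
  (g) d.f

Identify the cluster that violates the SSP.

b

(a) g.ʔ.z: profile 1-1-3 — obeys.
(b) ɫ.ʃ: profile 5-3 — violates.
(c) q.b.ʃ: profile 1-1-3 — obeys.
(d) p.f.ɾ: profile 1-3-6 — obeys.
(e) ʒ.l: profile 3-5 — obeys.
(f) tʃ.ð: profile 2-3 — obeys.
(g) d.f: profile 1-3 — obeys.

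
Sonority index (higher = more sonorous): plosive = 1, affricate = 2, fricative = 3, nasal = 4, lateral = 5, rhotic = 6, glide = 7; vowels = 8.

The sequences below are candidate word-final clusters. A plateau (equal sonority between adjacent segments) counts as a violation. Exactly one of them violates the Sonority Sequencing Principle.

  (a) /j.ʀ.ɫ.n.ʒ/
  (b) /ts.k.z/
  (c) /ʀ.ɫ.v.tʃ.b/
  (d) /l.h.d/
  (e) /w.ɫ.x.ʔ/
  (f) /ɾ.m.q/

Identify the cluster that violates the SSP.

b

(a) 7-6-5-4-3 → obeys
(b) 2-1-3 → violates
(c) 6-5-3-2-1 → obeys
(d) 5-3-1 → obeys
(e) 7-5-3-1 → obeys
(f) 6-4-1 → obeys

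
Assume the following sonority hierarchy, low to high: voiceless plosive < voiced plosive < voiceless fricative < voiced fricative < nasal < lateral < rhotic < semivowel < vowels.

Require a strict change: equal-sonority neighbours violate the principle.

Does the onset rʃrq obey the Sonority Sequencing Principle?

no

/r/ is a rhotic (sonority 7).
/ʃ/ is a voiceless fricative (sonority 3).
/r/ is a rhotic (sonority 7).
/q/ is a voiceless plosive (sonority 1).
The profile is 7-3-7-1. Between /r/ (7) and /ʃ/ (3) sonority does not rise, so the cluster violates the SSP.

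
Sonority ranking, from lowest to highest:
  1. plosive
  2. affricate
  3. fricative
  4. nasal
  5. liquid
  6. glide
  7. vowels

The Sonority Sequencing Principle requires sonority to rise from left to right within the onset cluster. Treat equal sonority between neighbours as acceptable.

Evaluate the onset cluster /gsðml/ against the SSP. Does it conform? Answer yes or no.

/g/ — plosive, sonority 1.
/s/ — fricative, sonority 3.
/ð/ — fricative, sonority 3.
/m/ — nasal, sonority 4.
/l/ — liquid, sonority 5.
The profile 1-3-3-4-5 is non-decreasing (plateaus allowed), so the onset cluster satisfies the SSP.

yes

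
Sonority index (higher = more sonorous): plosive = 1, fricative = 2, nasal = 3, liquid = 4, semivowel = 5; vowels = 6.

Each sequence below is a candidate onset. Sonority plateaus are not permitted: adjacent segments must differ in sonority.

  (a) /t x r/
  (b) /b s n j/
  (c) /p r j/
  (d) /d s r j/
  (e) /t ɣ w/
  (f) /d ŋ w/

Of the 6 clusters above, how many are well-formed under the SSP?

6

(a) /t x r/: profile 1-2-4 — obeys.
(b) /b s n j/: profile 1-2-3-5 — obeys.
(c) /p r j/: profile 1-4-5 — obeys.
(d) /d s r j/: profile 1-2-4-5 — obeys.
(e) /t ɣ w/: profile 1-2-5 — obeys.
(f) /d ŋ w/: profile 1-3-5 — obeys.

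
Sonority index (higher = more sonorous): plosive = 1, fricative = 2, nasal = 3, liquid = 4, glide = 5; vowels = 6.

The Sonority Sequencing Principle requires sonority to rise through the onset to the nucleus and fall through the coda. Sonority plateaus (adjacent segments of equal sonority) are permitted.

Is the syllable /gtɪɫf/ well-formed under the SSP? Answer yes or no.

yes

Onset: /g/ is a plosive (sonority 1), /t/ is a plosive (sonority 1); then the nucleus /ɪ/ (sonority 6).
Onset profile 1-1-6 — rises to the nucleus.
Coda: /ɫ/ is a liquid (sonority 4), /f/ is a fricative (sonority 2).
Coda profile 6-4-2 — falls from the nucleus.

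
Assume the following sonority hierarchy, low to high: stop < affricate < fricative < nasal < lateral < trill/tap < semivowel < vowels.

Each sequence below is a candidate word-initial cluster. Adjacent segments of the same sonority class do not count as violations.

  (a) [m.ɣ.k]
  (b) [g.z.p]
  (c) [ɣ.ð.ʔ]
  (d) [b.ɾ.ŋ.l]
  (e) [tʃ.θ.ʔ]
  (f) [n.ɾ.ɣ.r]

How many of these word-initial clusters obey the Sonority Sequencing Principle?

0

(a) sonority 4-3-1: ill-formed.
(b) sonority 1-3-1: ill-formed.
(c) sonority 3-3-1: ill-formed.
(d) sonority 1-6-4-5: ill-formed.
(e) sonority 2-3-1: ill-formed.
(f) sonority 4-6-3-6: ill-formed.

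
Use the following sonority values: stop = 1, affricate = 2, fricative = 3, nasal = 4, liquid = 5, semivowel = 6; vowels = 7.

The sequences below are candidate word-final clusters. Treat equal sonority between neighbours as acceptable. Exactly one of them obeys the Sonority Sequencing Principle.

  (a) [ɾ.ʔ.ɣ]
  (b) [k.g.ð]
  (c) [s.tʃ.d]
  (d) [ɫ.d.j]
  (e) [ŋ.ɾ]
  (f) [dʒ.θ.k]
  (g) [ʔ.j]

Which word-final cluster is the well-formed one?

c

(a) sonority 5-1-3: ill-formed.
(b) sonority 1-1-3: ill-formed.
(c) sonority 3-2-1: well-formed.
(d) sonority 5-1-6: ill-formed.
(e) sonority 4-5: ill-formed.
(f) sonority 2-3-1: ill-formed.
(g) sonority 1-6: ill-formed.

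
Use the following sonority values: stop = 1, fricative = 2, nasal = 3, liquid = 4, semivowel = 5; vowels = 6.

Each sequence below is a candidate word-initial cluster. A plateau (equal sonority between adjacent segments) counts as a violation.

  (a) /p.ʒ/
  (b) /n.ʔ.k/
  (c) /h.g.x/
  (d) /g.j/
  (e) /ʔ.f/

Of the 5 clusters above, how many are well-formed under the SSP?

3

(a) /p.ʒ/: profile 1-2 — obeys.
(b) /n.ʔ.k/: profile 3-1-1 — violates.
(c) /h.g.x/: profile 2-1-2 — violates.
(d) /g.j/: profile 1-5 — obeys.
(e) /ʔ.f/: profile 1-2 — obeys.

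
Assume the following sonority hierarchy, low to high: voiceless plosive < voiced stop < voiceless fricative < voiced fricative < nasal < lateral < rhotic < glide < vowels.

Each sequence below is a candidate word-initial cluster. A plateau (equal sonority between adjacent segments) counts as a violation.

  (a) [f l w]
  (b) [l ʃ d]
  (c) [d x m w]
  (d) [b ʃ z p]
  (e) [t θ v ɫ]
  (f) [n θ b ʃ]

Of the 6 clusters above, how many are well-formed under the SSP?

(a) [f l w]: profile 3-6-8 — obeys.
(b) [l ʃ d]: profile 6-3-2 — violates.
(c) [d x m w]: profile 2-3-5-8 — obeys.
(d) [b ʃ z p]: profile 2-3-4-1 — violates.
(e) [t θ v ɫ]: profile 1-3-4-6 — obeys.
(f) [n θ b ʃ]: profile 5-3-2-3 — violates.

3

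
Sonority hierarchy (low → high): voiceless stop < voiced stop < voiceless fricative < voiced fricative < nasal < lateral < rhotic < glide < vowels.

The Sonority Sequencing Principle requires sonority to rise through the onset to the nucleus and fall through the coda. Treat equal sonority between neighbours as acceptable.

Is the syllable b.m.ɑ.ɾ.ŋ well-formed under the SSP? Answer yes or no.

Onset: /b/ is a voiced stop (sonority 2), /m/ is a nasal (sonority 5); then the nucleus /ɑ/ (sonority 9).
Onset profile 2-5-9 — rises to the nucleus.
Coda: /ɾ/ is a rhotic (sonority 7), /ŋ/ is a nasal (sonority 5).
Coda profile 9-7-5 — falls from the nucleus.

yes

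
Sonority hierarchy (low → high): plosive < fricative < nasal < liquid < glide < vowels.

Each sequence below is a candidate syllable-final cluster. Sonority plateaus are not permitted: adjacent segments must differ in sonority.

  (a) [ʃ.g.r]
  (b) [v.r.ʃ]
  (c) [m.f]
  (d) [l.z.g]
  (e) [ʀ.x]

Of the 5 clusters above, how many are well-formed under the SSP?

(a) [ʃ.g.r]: profile 2-1-4 — violates.
(b) [v.r.ʃ]: profile 2-4-2 — violates.
(c) [m.f]: profile 3-2 — obeys.
(d) [l.z.g]: profile 4-2-1 — obeys.
(e) [ʀ.x]: profile 4-2 — obeys.

3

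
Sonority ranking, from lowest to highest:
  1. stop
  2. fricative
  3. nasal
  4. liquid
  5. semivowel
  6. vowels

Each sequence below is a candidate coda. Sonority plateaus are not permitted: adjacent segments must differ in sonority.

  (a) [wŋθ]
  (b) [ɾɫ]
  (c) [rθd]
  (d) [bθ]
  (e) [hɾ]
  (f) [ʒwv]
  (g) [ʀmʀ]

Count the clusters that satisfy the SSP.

2

(a) 5-3-2 → obeys
(b) 4-4 → violates
(c) 4-2-1 → obeys
(d) 1-2 → violates
(e) 2-4 → violates
(f) 2-5-2 → violates
(g) 4-3-4 → violates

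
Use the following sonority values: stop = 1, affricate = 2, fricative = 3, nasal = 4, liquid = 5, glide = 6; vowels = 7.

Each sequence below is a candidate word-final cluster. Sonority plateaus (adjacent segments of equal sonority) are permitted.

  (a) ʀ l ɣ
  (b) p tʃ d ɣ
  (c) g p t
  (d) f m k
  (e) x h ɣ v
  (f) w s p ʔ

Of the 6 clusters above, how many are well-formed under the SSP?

4

(a) sonority 5-5-3: well-formed.
(b) sonority 1-2-1-3: ill-formed.
(c) sonority 1-1-1: well-formed.
(d) sonority 3-4-1: ill-formed.
(e) sonority 3-3-3-3: well-formed.
(f) sonority 6-3-1-1: well-formed.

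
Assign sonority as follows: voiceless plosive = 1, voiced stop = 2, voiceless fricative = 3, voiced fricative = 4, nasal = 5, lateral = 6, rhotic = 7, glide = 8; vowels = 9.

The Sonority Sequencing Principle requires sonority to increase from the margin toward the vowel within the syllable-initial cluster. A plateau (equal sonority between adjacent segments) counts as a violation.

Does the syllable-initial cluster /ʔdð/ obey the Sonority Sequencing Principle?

/ʔ/ — voiceless plosive, sonority 1.
/d/ — voiced stop, sonority 2.
/ð/ — voiced fricative, sonority 4.
The profile 1-2-4 strictly rises, so the syllable-initial cluster satisfies the SSP.

yes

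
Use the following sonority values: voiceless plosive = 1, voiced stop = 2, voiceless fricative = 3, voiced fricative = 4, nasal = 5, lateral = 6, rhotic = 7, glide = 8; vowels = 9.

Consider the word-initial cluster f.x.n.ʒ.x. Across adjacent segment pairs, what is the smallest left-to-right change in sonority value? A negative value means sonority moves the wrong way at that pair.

/f/: voiceless fricative = 3.
/x/: voiceless fricative = 3.
/n/: nasal = 5.
/ʒ/: voiced fricative = 4.
/x/: voiceless fricative = 3.
/f/→/x/: change +0.
/x/→/n/: change +2.
/n/→/ʒ/: change -1.
/ʒ/→/x/: change -1.
Minimum = -1.

-1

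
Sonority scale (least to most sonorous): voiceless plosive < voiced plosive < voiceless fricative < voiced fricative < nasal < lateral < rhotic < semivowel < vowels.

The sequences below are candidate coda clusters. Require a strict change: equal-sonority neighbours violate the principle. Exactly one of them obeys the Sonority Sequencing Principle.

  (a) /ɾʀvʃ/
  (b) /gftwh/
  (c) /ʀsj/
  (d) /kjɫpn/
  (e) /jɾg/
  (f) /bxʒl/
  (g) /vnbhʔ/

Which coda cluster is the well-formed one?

e

(a) /ɾʀvʃ/: profile 7-7-4-3 — violates.
(b) /gftwh/: profile 2-3-1-8-3 — violates.
(c) /ʀsj/: profile 7-3-8 — violates.
(d) /kjɫpn/: profile 1-8-6-1-5 — violates.
(e) /jɾg/: profile 8-7-2 — obeys.
(f) /bxʒl/: profile 2-3-4-6 — violates.
(g) /vnbhʔ/: profile 4-5-2-3-1 — violates.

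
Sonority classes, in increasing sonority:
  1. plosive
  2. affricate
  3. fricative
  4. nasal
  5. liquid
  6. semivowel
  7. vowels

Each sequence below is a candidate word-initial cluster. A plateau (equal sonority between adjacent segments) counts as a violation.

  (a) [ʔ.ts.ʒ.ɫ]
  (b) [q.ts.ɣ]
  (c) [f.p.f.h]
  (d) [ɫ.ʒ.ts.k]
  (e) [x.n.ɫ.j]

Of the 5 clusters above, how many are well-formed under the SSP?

(a) 1-2-3-5 → obeys
(b) 1-2-3 → obeys
(c) 3-1-3-3 → violates
(d) 5-3-2-1 → violates
(e) 3-4-5-6 → obeys

3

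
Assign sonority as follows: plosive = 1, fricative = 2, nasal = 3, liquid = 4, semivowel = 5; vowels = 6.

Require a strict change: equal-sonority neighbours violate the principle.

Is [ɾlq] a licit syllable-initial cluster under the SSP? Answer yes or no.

/ɾ/ — liquid, sonority 4.
/l/ — liquid, sonority 4.
/q/ — plosive, sonority 1.
The profile is 4-4-1. Between /ɾ/ (4) and /l/ (4) sonority does not rise, so the cluster violates the SSP.

no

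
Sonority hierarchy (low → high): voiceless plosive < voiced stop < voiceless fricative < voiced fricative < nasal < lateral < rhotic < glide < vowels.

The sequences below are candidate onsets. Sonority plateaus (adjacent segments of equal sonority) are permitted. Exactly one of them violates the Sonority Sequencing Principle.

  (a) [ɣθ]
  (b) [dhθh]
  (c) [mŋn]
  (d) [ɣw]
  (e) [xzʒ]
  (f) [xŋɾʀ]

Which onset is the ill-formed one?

a

(a) [ɣθ]: profile 4-3 — violates.
(b) [dhθh]: profile 2-3-3-3 — obeys.
(c) [mŋn]: profile 5-5-5 — obeys.
(d) [ɣw]: profile 4-8 — obeys.
(e) [xzʒ]: profile 3-4-4 — obeys.
(f) [xŋɾʀ]: profile 3-5-7-7 — obeys.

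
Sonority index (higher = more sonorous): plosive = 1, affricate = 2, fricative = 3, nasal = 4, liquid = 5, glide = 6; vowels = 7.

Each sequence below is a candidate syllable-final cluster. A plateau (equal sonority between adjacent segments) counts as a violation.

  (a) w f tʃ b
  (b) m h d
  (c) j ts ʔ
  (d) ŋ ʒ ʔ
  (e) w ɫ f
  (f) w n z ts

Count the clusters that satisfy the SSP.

6

(a) w f tʃ b: profile 6-3-2-1 — obeys.
(b) m h d: profile 4-3-1 — obeys.
(c) j ts ʔ: profile 6-2-1 — obeys.
(d) ŋ ʒ ʔ: profile 4-3-1 — obeys.
(e) w ɫ f: profile 6-5-3 — obeys.
(f) w n z ts: profile 6-4-3-2 — obeys.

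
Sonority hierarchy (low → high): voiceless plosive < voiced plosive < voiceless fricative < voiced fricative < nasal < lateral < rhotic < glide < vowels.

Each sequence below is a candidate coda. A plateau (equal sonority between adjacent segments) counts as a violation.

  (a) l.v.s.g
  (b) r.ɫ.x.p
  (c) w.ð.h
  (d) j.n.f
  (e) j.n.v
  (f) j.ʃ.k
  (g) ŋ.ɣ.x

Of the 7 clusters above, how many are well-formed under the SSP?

(a) sonority 6-4-3-2: well-formed.
(b) sonority 7-6-3-1: well-formed.
(c) sonority 8-4-3: well-formed.
(d) sonority 8-5-3: well-formed.
(e) sonority 8-5-4: well-formed.
(f) sonority 8-3-1: well-formed.
(g) sonority 5-4-3: well-formed.

7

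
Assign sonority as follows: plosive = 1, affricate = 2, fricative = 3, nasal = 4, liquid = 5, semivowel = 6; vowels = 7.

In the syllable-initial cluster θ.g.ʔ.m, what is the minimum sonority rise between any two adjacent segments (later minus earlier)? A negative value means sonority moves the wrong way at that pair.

/θ/: fricative = 3.
/g/: plosive = 1.
/ʔ/: plosive = 1.
/m/: nasal = 4.
/θ/→/g/: change -2.
/g/→/ʔ/: change +0.
/ʔ/→/m/: change +3.
Minimum = -2.

-2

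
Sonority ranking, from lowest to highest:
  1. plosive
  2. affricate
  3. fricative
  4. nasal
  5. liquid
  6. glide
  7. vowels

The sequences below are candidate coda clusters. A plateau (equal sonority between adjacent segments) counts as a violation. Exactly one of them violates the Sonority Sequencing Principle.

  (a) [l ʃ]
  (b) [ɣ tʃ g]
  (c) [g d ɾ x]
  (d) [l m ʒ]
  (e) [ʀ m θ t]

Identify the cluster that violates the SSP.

c

(a) 5-3 → obeys
(b) 3-2-1 → obeys
(c) 1-1-5-3 → violates
(d) 5-4-3 → obeys
(e) 5-4-3-1 → obeys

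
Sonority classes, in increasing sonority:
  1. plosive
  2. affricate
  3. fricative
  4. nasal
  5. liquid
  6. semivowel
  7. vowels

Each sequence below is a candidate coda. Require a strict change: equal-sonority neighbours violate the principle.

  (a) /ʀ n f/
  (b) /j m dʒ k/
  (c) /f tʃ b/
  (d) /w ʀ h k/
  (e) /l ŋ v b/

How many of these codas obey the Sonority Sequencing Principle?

5

(a) sonority 5-4-3: well-formed.
(b) sonority 6-4-2-1: well-formed.
(c) sonority 3-2-1: well-formed.
(d) sonority 6-5-3-1: well-formed.
(e) sonority 5-4-3-1: well-formed.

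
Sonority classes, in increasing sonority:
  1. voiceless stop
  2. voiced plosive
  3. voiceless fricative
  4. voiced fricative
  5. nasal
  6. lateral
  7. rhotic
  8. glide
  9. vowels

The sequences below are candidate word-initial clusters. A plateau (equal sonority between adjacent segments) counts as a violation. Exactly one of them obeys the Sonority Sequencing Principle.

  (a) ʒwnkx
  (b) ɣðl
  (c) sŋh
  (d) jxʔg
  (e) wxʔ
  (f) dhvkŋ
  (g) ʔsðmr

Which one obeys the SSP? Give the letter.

(a) sonority 4-8-5-1-3: ill-formed.
(b) sonority 4-4-6: ill-formed.
(c) sonority 3-5-3: ill-formed.
(d) sonority 8-3-1-2: ill-formed.
(e) sonority 8-3-1: ill-formed.
(f) sonority 2-3-4-1-5: ill-formed.
(g) sonority 1-3-4-5-7: well-formed.

g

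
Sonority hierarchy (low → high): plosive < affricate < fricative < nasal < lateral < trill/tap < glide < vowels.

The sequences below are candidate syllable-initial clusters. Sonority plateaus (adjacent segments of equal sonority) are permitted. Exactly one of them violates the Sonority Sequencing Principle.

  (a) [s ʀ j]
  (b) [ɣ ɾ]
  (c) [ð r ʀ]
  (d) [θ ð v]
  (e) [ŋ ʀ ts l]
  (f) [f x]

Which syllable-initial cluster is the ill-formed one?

(a) 3-6-7 → obeys
(b) 3-6 → obeys
(c) 3-6-6 → obeys
(d) 3-3-3 → obeys
(e) 4-6-2-5 → violates
(f) 3-3 → obeys

e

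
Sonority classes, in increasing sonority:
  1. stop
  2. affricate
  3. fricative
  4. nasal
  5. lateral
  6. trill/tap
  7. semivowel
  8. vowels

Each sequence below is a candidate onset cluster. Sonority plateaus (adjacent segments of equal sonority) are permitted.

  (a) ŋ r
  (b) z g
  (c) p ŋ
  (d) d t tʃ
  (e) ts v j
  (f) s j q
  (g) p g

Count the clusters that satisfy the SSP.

5

(a) sonority 4-6: well-formed.
(b) sonority 3-1: ill-formed.
(c) sonority 1-4: well-formed.
(d) sonority 1-1-2: well-formed.
(e) sonority 2-3-7: well-formed.
(f) sonority 3-7-1: ill-formed.
(g) sonority 1-1: well-formed.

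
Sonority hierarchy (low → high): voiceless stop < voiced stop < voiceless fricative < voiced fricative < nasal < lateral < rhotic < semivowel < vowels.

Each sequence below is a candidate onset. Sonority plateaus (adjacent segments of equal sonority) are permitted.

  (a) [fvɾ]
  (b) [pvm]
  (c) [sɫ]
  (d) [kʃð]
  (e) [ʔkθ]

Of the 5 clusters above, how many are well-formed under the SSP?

5

(a) 3-4-7 → obeys
(b) 1-4-5 → obeys
(c) 3-6 → obeys
(d) 1-3-4 → obeys
(e) 1-1-3 → obeys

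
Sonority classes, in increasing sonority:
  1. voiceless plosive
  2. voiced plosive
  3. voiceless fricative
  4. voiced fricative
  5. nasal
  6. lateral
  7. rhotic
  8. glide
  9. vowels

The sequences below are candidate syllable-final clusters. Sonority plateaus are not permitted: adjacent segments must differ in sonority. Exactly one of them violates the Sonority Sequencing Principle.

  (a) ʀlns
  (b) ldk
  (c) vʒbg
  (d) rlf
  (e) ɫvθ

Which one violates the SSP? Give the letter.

c

(a) 7-6-5-3 → obeys
(b) 6-2-1 → obeys
(c) 4-4-2-2 → violates
(d) 7-6-3 → obeys
(e) 6-4-3 → obeys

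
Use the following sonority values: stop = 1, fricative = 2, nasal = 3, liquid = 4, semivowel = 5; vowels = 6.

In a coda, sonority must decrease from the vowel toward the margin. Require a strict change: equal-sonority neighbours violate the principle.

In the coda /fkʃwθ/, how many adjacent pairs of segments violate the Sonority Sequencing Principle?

2

/f/: fricative = 2.
/k/: stop = 1.
/ʃ/: fricative = 2.
/w/: semivowel = 5.
/θ/: fricative = 2.
/f/→/k/: 2→1 (falls) — ok.
/k/→/ʃ/: 1→2 (does not fall) — violation.
/ʃ/→/w/: 2→5 (does not fall) — violation.
/w/→/θ/: 5→2 (falls) — ok.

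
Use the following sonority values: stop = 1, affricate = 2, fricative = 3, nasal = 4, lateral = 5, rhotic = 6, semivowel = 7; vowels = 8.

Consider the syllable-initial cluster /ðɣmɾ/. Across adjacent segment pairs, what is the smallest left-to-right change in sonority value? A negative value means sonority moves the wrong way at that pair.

/ð/: fricative = 3.
/ɣ/: fricative = 3.
/m/: nasal = 4.
/ɾ/: rhotic = 6.
/ð/→/ɣ/: change +0.
/ɣ/→/m/: change +1.
/m/→/ɾ/: change +2.
Minimum = 0.

0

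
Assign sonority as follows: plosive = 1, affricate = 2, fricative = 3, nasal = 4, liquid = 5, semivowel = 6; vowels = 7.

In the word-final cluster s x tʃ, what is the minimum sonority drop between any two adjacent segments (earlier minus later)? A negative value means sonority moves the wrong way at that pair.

0

/s/ is a fricative (sonority 3).
/x/ is a fricative (sonority 3).
/tʃ/ is an affricate (sonority 2).
/s/→/x/: change +0.
/x/→/tʃ/: change +1.
Minimum = 0.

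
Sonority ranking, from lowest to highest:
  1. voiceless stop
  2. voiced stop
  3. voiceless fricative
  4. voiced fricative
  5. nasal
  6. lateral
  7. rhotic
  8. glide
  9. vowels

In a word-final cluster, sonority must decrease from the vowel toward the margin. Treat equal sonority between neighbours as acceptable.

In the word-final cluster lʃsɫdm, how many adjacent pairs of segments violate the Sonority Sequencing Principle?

2

/l/ — lateral, sonority 6.
/ʃ/ — voiceless fricative, sonority 3.
/s/ — voiceless fricative, sonority 3.
/ɫ/ — lateral, sonority 6.
/d/ — voiced stop, sonority 2.
/m/ — nasal, sonority 5.
/l/→/ʃ/: 6→3 (falls) — ok.
/ʃ/→/s/: 3→3 (plateau, allowed) — ok.
/s/→/ɫ/: 3→6 (does not fall) — violation.
/ɫ/→/d/: 6→2 (falls) — ok.
/d/→/m/: 2→5 (does not fall) — violation.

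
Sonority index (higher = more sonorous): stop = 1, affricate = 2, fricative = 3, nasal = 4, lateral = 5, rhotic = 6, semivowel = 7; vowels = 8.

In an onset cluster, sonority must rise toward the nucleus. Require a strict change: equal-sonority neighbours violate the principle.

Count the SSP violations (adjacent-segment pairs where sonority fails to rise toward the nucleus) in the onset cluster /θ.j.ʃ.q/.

/θ/ is a fricative (sonority 3).
/j/ is a semivowel (sonority 7).
/ʃ/ is a fricative (sonority 3).
/q/ is a stop (sonority 1).
/θ/→/j/: 3→7 (rises) — ok.
/j/→/ʃ/: 7→3 (does not rise) — violation.
/ʃ/→/q/: 3→1 (does not rise) — violation.

2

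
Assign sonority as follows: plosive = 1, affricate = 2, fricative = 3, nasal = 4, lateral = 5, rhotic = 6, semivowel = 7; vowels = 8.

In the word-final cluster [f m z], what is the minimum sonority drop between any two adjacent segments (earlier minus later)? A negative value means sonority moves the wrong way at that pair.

-1

/f/ — fricative, sonority 3.
/m/ — nasal, sonority 4.
/z/ — fricative, sonority 3.
/f/→/m/: change -1.
/m/→/z/: change +1.
Minimum = -1.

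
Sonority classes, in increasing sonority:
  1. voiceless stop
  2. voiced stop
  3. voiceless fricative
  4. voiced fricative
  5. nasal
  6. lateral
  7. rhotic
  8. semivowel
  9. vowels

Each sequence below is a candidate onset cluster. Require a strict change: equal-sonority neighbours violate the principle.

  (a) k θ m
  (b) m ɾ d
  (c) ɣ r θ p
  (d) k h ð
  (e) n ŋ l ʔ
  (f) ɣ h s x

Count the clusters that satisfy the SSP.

2

(a) 1-3-5 → obeys
(b) 5-7-2 → violates
(c) 4-7-3-1 → violates
(d) 1-3-4 → obeys
(e) 5-5-6-1 → violates
(f) 4-3-3-3 → violates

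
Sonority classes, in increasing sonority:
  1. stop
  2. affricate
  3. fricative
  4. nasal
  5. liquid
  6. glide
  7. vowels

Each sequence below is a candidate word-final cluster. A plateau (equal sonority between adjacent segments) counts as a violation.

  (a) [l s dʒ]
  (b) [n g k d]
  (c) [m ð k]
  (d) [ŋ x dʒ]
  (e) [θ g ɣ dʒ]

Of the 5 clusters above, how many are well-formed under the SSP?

3

(a) sonority 5-3-2: well-formed.
(b) sonority 4-1-1-1: ill-formed.
(c) sonority 4-3-1: well-formed.
(d) sonority 4-3-2: well-formed.
(e) sonority 3-1-3-2: ill-formed.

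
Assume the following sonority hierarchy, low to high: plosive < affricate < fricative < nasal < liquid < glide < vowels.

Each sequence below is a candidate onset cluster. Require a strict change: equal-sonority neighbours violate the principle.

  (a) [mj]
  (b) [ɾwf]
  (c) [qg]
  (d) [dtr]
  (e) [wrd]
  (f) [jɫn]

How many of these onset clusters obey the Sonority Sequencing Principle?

(a) 4-6 → obeys
(b) 5-6-3 → violates
(c) 1-1 → violates
(d) 1-1-5 → violates
(e) 6-5-1 → violates
(f) 6-5-4 → violates

1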